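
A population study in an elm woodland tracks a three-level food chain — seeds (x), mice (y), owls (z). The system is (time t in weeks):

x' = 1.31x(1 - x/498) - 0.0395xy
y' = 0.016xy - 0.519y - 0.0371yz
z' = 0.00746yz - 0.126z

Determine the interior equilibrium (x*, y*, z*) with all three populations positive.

x* ≈ 244, y* ≈ 16.9, z* ≈ 91.4

From dz/dt = 0: 0.00746y* = 0.126, so y* = 16.9.
From dx/dt = 0: 1.31(1 - x*/498) = 0.0395·16.9, giving x* = 498·(1 - 0.509) = 244.
From dy/dt = 0: 0.016·244 - 0.519 = 0.0371z*, so z* = 3.39/0.0371 = 91.4.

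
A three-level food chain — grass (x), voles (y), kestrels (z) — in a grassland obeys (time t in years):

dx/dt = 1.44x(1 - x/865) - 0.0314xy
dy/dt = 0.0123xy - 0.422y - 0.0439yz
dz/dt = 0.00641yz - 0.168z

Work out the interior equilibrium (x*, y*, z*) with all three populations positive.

From dz/dt = 0: 0.00641y* = 0.168, so y* = 26.2.
From dx/dt = 0: 1.44(1 - x*/865) = 0.0314·26.2, giving x* = 865·(1 - 0.572) = 371.
From dy/dt = 0: 0.0123·371 - 0.422 = 0.0439z*, so z* = 4.14/0.0439 = 94.2.

x* ≈ 371, y* ≈ 26.2, z* ≈ 94.2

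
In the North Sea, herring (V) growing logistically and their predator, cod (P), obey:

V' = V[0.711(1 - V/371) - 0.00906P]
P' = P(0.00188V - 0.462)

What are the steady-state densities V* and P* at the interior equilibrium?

From dP/dt = 0 with P > 0: 0.00188V* = 0.462, so V* = 246.
Substitute into dV/dt = 0: 0.711(1 - 246/371) = 0.00906P*.
The bracket is 0.338, giving P* = 0.24/0.00906 = 26.5.

V* ≈ 246, P* ≈ 26.5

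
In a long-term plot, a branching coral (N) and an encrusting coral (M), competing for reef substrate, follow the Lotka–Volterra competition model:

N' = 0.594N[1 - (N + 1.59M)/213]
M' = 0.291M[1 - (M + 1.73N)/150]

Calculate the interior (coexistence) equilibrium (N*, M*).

Setting both brackets to zero gives the nullclines N + 1.59M = 213 and 1.73N + M = 150.
Substituting M = 150 - 1.73N into the first: N(1 - 1.59·1.73) = 213 - 1.59·150.
So N* = -25.5/-1.75 = 14.6, and then M* = 150 - 1.73·14.6 = 125.

N* ≈ 14.6, M* ≈ 125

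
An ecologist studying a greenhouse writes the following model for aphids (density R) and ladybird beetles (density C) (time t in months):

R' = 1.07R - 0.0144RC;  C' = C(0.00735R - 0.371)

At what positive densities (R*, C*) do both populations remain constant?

R* ≈ 50.5, C* ≈ 74.3

Set dC/dt = 0 with C > 0: 0.00735R - 0.371 = 0, so R* = 0.371/0.00735 = 50.5.
Set dR/dt = 0 with R > 0: 1.07 - 0.0144C = 0, so C* = 1.07/0.0144 = 74.3.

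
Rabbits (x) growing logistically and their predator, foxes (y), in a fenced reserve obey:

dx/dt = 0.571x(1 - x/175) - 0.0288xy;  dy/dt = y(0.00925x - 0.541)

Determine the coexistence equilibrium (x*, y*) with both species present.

From dy/dt = 0 with y > 0: 0.00925x* = 0.541, so x* = 58.5.
Substitute into dx/dt = 0: 0.571(1 - 58.5/175) = 0.0288y*.
The bracket is 0.666, giving y* = 0.38/0.0288 = 13.2.

x* ≈ 58.5, y* ≈ 13.2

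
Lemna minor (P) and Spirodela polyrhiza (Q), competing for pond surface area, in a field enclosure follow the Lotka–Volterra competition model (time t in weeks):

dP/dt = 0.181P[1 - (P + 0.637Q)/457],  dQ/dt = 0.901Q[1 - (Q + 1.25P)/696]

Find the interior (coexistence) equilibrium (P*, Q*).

Setting both brackets to zero gives the nullclines P + 0.637Q = 457 and 1.25P + Q = 696.
Substituting Q = 696 - 1.25P into the first: P(1 - 0.637·1.25) = 457 - 0.637·696.
So P* = 13.6/0.204 = 67, and then Q* = 696 - 1.25·67 = 612.

P* ≈ 67, Q* ≈ 612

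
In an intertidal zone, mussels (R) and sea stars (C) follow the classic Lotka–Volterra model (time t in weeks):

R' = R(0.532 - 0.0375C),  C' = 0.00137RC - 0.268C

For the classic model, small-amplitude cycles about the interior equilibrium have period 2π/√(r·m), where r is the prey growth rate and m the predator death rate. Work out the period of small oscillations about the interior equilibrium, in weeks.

T ≈ 16.6 weeks

Here r = 0.532 and m = 0.268, so r·m = 0.143.
ω = √0.143 = 0.378 per week, hence T = 2π/ω ≈ 16.6 weeks.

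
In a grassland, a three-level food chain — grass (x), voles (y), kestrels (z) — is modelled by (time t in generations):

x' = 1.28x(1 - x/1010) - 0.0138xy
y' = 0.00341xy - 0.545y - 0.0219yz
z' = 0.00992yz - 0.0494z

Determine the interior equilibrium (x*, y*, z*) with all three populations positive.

x* ≈ 956, y* ≈ 4.98, z* ≈ 124

From dz/dt = 0: 0.00992y* = 0.0494, so y* = 4.98.
From dx/dt = 0: 1.28(1 - x*/1010) = 0.0138·4.98, giving x* = 1010·(1 - 0.0537) = 956.
From dy/dt = 0: 0.00341·956 - 0.545 = 0.0219z*, so z* = 2.71/0.0219 = 124.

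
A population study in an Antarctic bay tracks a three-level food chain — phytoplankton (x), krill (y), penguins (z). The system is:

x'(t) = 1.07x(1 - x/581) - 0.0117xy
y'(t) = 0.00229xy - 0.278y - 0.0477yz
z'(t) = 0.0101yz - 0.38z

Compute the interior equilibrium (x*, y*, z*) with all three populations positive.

x* ≈ 342, y* ≈ 37.6, z* ≈ 10.6

From dz/dt = 0: 0.0101y* = 0.38, so y* = 37.6.
From dx/dt = 0: 1.07(1 - x*/581) = 0.0117·37.6, giving x* = 581·(1 - 0.411) = 342.
From dy/dt = 0: 0.00229·342 - 0.278 = 0.0477z*, so z* = 0.505/0.0477 = 10.6.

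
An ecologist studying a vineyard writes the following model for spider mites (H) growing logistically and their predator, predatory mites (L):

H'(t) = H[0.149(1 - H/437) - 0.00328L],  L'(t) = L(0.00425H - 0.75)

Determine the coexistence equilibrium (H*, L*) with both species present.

H* ≈ 176, L* ≈ 27.1

From dL/dt = 0 with L > 0: 0.00425H* = 0.75, so H* = 176.
Substitute into dH/dt = 0: 0.149(1 - 176/437) = 0.00328L*.
The bracket is 0.596, giving L* = 0.0888/0.00328 = 27.1.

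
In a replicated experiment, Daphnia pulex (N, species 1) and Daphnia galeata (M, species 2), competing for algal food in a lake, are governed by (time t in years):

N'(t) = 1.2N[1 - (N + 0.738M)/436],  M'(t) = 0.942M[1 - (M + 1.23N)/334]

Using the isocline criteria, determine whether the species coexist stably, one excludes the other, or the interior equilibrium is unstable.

species 1 excludes species 2

Compare the nullcline intercepts: K1/α12 = 436/0.738 = 591 > K2 = 334; K2/α21 = 334/1.23 = 272 < K1 = 436.
Since the inequalities point opposite ways, species 1 can invade but species 2 cannot.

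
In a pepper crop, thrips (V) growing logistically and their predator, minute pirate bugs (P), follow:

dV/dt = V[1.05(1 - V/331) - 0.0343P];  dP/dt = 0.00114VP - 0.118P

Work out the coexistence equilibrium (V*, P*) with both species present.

V* ≈ 104, P* ≈ 21

From dP/dt = 0 with P > 0: 0.00114V* = 0.118, so V* = 104.
Substitute into dV/dt = 0: 1.05(1 - 104/331) = 0.0343P*.
The bracket is 0.687, giving P* = 0.722/0.0343 = 21.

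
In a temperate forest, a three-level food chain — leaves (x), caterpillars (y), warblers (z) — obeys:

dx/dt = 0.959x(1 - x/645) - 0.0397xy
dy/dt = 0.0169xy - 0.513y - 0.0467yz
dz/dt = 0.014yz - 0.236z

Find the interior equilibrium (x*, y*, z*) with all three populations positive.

x* ≈ 195, y* ≈ 16.9, z* ≈ 59.5

From dz/dt = 0: 0.014y* = 0.236, so y* = 16.9.
From dx/dt = 0: 0.959(1 - x*/645) = 0.0397·16.9, giving x* = 645·(1 - 0.698) = 195.
From dy/dt = 0: 0.0169·195 - 0.513 = 0.0467z*, so z* = 2.78/0.0467 = 59.5.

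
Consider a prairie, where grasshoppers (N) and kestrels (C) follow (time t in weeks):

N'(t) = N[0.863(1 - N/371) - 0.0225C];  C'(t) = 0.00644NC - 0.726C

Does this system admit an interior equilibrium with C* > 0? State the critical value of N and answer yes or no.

Threshold N = 113; K > 113, so yes, the predator persists.

The predator equation gives dC/dt > 0 only when N > 0.726/0.00644 = 113.
Without the predator, N → K = 371. Since 371 > 113, the predator can invade and persist.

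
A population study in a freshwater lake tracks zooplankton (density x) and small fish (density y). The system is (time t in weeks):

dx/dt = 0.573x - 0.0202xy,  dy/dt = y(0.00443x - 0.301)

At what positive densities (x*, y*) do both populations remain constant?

Set dy/dt = 0 with y > 0: 0.00443x - 0.301 = 0, so x* = 0.301/0.00443 = 67.9.
Set dx/dt = 0 with x > 0: 0.573 - 0.0202y = 0, so y* = 0.573/0.0202 = 28.4.

x* ≈ 67.9, y* ≈ 28.4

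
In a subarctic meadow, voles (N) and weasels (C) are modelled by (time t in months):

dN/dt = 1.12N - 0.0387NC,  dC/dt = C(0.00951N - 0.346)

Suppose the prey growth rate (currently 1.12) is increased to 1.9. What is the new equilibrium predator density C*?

At the interior fixed point, setting dN/dt = 0 with N > 0 fixes C* = (prey growth rate)/(NC coefficient) — independent of the other coefficients.
With the change, C* = 1.9/0.0387 = 49.1; it rises from 28.9.

C* ≈ 49.1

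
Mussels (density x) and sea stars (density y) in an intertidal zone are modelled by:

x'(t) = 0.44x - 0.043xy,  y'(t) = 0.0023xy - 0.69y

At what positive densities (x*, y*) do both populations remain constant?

Set dy/dt = 0 with y > 0: 0.0023x - 0.69 = 0, so x* = 0.69/0.0023 = 300.
Set dx/dt = 0 with x > 0: 0.44 - 0.043y = 0, so y* = 0.44/0.043 = 10.2.

x* ≈ 300, y* ≈ 10.2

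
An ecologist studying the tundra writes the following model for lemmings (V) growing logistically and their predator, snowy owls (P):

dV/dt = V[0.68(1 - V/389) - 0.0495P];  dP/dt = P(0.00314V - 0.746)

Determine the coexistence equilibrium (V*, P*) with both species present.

From dP/dt = 0 with P > 0: 0.00314V* = 0.746, so V* = 238.
Substitute into dV/dt = 0: 0.68(1 - 238/389) = 0.0495P*.
The bracket is 0.389, giving P* = 0.265/0.0495 = 5.35.

V* ≈ 238, P* ≈ 5.35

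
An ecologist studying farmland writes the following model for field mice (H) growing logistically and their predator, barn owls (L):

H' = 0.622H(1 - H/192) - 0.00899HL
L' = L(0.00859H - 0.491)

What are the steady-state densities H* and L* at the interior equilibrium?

H* ≈ 57.2, L* ≈ 48.6

From dL/dt = 0 with L > 0: 0.00859H* = 0.491, so H* = 57.2.
Substitute into dH/dt = 0: 0.622(1 - 57.2/192) = 0.00899L*.
The bracket is 0.702, giving L* = 0.437/0.00899 = 48.6.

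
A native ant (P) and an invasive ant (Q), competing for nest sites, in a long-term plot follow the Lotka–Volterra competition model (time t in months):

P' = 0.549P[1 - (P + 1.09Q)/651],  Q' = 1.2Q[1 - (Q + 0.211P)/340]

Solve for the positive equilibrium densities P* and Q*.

P* ≈ 364, Q* ≈ 263

Setting both brackets to zero gives the nullclines P + 1.09Q = 651 and 0.211P + Q = 340.
Substituting Q = 340 - 0.211P into the first: P(1 - 1.09·0.211) = 651 - 1.09·340.
So P* = 280/0.77 = 364, and then Q* = 340 - 0.211·364 = 263.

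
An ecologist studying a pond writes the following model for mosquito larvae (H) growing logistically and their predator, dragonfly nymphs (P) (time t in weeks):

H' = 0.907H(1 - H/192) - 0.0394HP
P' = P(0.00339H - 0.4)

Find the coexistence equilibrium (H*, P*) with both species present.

From dP/dt = 0 with P > 0: 0.00339H* = 0.4, so H* = 118.
Substitute into dH/dt = 0: 0.907(1 - 118/192) = 0.0394P*.
The bracket is 0.385, giving P* = 0.35/0.0394 = 8.87.

H* ≈ 118, P* ≈ 8.87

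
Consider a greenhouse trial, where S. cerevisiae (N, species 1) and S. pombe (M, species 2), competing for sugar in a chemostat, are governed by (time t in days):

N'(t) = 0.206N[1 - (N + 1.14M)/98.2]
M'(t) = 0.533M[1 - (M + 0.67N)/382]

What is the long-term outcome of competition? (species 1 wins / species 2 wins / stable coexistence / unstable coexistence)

species 2 excludes species 1

Compare the nullcline intercepts: K1/α12 = 98.2/1.14 = 86.1 < K2 = 382; K2/α21 = 382/0.67 = 570 > K1 = 98.2.
Since the inequalities point opposite ways, species 2 can invade but species 1 cannot.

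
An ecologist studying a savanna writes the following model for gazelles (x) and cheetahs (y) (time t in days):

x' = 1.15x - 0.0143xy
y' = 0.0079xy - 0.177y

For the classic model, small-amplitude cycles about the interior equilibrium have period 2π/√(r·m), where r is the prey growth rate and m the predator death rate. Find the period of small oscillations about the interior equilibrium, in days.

Here r = 1.15 and m = 0.177, so r·m = 0.204.
ω = √0.204 = 0.451 per day, hence T = 2π/ω ≈ 13.9 days.

T ≈ 13.9 days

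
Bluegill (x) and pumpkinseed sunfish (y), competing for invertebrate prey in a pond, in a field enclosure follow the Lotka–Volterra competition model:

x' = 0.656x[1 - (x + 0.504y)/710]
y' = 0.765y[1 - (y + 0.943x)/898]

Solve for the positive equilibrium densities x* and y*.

Setting both brackets to zero gives the nullclines x + 0.504y = 710 and 0.943x + y = 898.
Substituting y = 898 - 0.943x into the first: x(1 - 0.504·0.943) = 710 - 0.504·898.
So x* = 257/0.525 = 491, and then y* = 898 - 0.943·491 = 435.

x* ≈ 491, y* ≈ 435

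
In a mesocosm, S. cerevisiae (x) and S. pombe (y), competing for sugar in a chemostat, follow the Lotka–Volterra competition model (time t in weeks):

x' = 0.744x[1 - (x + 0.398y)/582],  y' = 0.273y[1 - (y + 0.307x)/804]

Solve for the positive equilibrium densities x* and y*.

x* ≈ 298, y* ≈ 712

Setting both brackets to zero gives the nullclines x + 0.398y = 582 and 0.307x + y = 804.
Substituting y = 804 - 0.307x into the first: x(1 - 0.398·0.307) = 582 - 0.398·804.
So x* = 262/0.878 = 298, and then y* = 804 - 0.307·298 = 712.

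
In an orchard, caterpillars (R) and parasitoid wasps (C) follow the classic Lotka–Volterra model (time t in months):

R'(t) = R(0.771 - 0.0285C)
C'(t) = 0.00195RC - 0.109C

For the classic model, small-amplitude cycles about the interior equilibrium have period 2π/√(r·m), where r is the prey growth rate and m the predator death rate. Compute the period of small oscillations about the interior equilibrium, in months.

T ≈ 21.7 months

Here r = 0.771 and m = 0.109, so r·m = 0.084.
ω = √0.084 = 0.29 per month, hence T = 2π/ω ≈ 21.7 months.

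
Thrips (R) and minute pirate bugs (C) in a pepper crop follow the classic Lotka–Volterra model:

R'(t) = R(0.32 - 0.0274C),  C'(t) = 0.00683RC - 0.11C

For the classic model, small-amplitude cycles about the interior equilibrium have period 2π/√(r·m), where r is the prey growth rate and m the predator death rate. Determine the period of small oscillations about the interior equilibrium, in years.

Here r = 0.32 and m = 0.11, so r·m = 0.0352.
ω = √0.0352 = 0.188 per year, hence T = 2π/ω ≈ 33.5 years.

T ≈ 33.5 years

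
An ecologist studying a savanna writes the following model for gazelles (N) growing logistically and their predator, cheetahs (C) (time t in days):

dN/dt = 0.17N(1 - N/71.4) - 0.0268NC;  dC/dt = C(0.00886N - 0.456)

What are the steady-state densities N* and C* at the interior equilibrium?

From dC/dt = 0 with C > 0: 0.00886N* = 0.456, so N* = 51.5.
Substitute into dN/dt = 0: 0.17(1 - 51.5/71.4) = 0.0268C*.
The bracket is 0.279, giving C* = 0.0475/0.0268 = 1.77.

N* ≈ 51.5, C* ≈ 1.77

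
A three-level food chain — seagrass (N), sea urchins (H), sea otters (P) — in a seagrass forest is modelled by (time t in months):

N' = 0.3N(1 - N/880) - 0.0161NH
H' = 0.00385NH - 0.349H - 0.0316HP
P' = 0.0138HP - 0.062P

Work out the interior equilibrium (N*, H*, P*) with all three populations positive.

From dP/dt = 0: 0.0138H* = 0.062, so H* = 4.49.
From dN/dt = 0: 0.3(1 - N*/880) = 0.0161·4.49, giving N* = 880·(1 - 0.241) = 668.
From dH/dt = 0: 0.00385·668 - 0.349 = 0.0316P*, so P* = 2.22/0.0316 = 70.3.

N* ≈ 668, H* ≈ 4.49, P* ≈ 70.3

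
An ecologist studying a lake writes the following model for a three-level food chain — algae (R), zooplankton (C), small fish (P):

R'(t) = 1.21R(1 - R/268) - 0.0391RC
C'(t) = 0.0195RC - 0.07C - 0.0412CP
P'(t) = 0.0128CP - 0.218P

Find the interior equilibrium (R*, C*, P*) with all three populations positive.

From dP/dt = 0: 0.0128C* = 0.218, so C* = 17.
From dR/dt = 0: 1.21(1 - R*/268) = 0.0391·17, giving R* = 268·(1 - 0.55) = 121.
From dC/dt = 0: 0.0195·121 - 0.07 = 0.0412P*, so P* = 2.28/0.0412 = 55.3.

R* ≈ 121, C* ≈ 17, P* ≈ 55.3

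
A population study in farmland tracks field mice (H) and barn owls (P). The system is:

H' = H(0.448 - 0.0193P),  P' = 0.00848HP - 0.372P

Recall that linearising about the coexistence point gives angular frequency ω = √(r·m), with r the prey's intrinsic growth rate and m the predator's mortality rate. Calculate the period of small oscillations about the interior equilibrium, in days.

T ≈ 15.4 days

Here r = 0.448 and m = 0.372, so r·m = 0.167.
ω = √0.167 = 0.408 per day, hence T = 2π/ω ≈ 15.4 days.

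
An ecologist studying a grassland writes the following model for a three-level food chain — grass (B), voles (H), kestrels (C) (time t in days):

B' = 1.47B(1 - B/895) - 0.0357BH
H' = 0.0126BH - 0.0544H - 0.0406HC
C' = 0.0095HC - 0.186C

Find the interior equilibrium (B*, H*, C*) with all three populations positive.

From dC/dt = 0: 0.0095H* = 0.186, so H* = 19.6.
From dB/dt = 0: 1.47(1 - B*/895) = 0.0357·19.6, giving B* = 895·(1 - 0.475) = 469.
From dH/dt = 0: 0.0126·469 - 0.0544 = 0.0406C*, so C* = 5.86/0.0406 = 144.

B* ≈ 469, H* ≈ 19.6, C* ≈ 144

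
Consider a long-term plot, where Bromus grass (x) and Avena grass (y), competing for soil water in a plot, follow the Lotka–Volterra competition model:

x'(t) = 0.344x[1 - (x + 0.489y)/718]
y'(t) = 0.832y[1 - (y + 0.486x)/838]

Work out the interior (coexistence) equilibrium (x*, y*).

Setting both brackets to zero gives the nullclines x + 0.489y = 718 and 0.486x + y = 838.
Substituting y = 838 - 0.486x into the first: x(1 - 0.489·0.486) = 718 - 0.489·838.
So x* = 308/0.762 = 404, and then y* = 838 - 0.486·404 = 642.

x* ≈ 404, y* ≈ 642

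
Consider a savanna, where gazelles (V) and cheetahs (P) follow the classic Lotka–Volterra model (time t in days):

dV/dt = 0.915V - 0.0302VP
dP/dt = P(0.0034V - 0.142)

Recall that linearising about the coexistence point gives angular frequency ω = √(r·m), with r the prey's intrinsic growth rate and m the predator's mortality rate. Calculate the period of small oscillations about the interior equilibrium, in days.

Here r = 0.915 and m = 0.142, so r·m = 0.13.
ω = √0.13 = 0.36 per day, hence T = 2π/ω ≈ 17.4 days.

T ≈ 17.4 days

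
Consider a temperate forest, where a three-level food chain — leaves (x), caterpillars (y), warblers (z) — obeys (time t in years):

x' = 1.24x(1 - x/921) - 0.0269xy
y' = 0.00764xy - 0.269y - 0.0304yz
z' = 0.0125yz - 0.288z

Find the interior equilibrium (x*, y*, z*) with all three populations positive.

From dz/dt = 0: 0.0125y* = 0.288, so y* = 23.
From dx/dt = 0: 1.24(1 - x*/921) = 0.0269·23, giving x* = 921·(1 - 0.5) = 461.
From dy/dt = 0: 0.00764·461 - 0.269 = 0.0304z*, so z* = 3.25/0.0304 = 107.

x* ≈ 461, y* ≈ 23, z* ≈ 107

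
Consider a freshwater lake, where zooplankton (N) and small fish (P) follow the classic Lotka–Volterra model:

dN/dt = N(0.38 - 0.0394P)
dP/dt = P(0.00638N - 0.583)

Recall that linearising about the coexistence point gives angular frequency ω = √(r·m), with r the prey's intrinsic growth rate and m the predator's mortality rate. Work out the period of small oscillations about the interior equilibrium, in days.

Here r = 0.38 and m = 0.583, so r·m = 0.222.
ω = √0.222 = 0.471 per day, hence T = 2π/ω ≈ 13.3 days.

T ≈ 13.3 days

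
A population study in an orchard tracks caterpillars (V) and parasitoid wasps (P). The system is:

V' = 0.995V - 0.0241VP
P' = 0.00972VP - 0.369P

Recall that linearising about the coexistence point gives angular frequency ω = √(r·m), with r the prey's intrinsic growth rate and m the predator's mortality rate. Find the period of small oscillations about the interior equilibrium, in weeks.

Here r = 0.995 and m = 0.369, so r·m = 0.367.
ω = √0.367 = 0.606 per week, hence T = 2π/ω ≈ 10.4 weeks.

T ≈ 10.4 weeks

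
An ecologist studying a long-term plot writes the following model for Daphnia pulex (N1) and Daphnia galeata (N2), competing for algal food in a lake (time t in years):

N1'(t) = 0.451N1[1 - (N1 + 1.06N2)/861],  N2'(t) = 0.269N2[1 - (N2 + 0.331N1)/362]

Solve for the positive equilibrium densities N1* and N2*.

Setting both brackets to zero gives the nullclines N1 + 1.06N2 = 861 and 0.331N1 + N2 = 362.
Substituting N2 = 362 - 0.331N1 into the first: N1(1 - 1.06·0.331) = 861 - 1.06·362.
So N1* = 477/0.649 = 735, and then N2* = 362 - 0.331·735 = 119.

N1* ≈ 735, N2* ≈ 119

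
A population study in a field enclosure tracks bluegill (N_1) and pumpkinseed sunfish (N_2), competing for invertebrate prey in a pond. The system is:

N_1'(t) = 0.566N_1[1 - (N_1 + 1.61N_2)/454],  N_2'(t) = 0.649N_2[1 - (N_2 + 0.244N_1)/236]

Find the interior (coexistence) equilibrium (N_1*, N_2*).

Setting both brackets to zero gives the nullclines N_1 + 1.61N_2 = 454 and 0.244N_1 + N_2 = 236.
Substituting N_2 = 236 - 0.244N_1 into the first: N_1(1 - 1.61·0.244) = 454 - 1.61·236.
So N_1* = 74/0.607 = 122, and then N_2* = 236 - 0.244·122 = 206.

N_1* ≈ 122, N_2* ≈ 206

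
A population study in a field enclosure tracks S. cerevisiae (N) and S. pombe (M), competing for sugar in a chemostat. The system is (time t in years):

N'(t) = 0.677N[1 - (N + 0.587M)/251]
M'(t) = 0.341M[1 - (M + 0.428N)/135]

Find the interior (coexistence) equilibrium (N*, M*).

N* ≈ 229, M* ≈ 36.8

Setting both brackets to zero gives the nullclines N + 0.587M = 251 and 0.428N + M = 135.
Substituting M = 135 - 0.428N into the first: N(1 - 0.587·0.428) = 251 - 0.587·135.
So N* = 172/0.749 = 229, and then M* = 135 - 0.428·229 = 36.8.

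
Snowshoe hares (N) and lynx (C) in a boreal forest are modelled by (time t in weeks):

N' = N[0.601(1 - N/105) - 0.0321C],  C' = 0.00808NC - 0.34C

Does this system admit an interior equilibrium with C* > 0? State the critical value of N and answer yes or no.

The predator equation gives dC/dt > 0 only when N > 0.34/0.00808 = 42.1.
Without the predator, N → K = 105. Since 105 > 42.1, the predator can invade and persist.

Threshold N = 42.1; K > 42.1, so yes, the predator persists.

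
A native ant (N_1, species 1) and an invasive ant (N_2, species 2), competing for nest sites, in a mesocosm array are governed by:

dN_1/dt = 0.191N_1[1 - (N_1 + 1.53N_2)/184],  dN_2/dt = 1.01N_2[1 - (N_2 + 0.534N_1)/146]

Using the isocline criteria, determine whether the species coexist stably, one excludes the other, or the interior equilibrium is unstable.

species 2 excludes species 1

Compare the nullcline intercepts: K1/α12 = 184/1.53 = 120 < K2 = 146; K2/α21 = 146/0.534 = 273 > K1 = 184.
Since the inequalities point opposite ways, species 2 can invade but species 1 cannot.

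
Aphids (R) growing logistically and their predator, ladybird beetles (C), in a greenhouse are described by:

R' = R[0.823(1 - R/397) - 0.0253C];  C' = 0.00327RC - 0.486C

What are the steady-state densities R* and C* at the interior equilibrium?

R* ≈ 149, C* ≈ 20.4

From dC/dt = 0 with C > 0: 0.00327R* = 0.486, so R* = 149.
Substitute into dR/dt = 0: 0.823(1 - 149/397) = 0.0253C*.
The bracket is 0.626, giving C* = 0.515/0.0253 = 20.4.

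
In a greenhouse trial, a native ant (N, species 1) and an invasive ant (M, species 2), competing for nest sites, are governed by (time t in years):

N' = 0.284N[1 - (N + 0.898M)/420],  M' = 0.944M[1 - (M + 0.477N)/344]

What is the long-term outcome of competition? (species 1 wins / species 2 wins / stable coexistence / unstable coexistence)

stable coexistence

Compare the nullcline intercepts: K1/α12 = 420/0.898 = 468 > K2 = 344; K2/α21 = 344/0.477 = 721 > K1 = 420.
Since both inequalities hold, each species can invade when rare, so the interior equilibrium is stable.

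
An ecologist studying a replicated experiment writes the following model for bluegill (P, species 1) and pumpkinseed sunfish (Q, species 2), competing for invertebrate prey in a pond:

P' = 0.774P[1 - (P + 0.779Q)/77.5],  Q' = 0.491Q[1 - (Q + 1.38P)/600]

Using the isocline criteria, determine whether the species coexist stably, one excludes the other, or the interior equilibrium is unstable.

species 2 excludes species 1

Compare the nullcline intercepts: K1/α12 = 77.5/0.779 = 99.5 < K2 = 600; K2/α21 = 600/1.38 = 435 > K1 = 77.5.
Since the inequalities point opposite ways, species 2 can invade but species 1 cannot.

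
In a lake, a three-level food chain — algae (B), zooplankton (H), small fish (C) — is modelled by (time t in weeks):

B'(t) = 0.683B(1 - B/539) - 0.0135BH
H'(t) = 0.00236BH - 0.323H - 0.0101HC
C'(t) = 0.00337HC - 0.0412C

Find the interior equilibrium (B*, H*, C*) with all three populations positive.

B* ≈ 409, H* ≈ 12.2, C* ≈ 63.5

From dC/dt = 0: 0.00337H* = 0.0412, so H* = 12.2.
From dB/dt = 0: 0.683(1 - B*/539) = 0.0135·12.2, giving B* = 539·(1 - 0.242) = 409.
From dH/dt = 0: 0.00236·409 - 0.323 = 0.0101C*, so C* = 0.642/0.0101 = 63.5.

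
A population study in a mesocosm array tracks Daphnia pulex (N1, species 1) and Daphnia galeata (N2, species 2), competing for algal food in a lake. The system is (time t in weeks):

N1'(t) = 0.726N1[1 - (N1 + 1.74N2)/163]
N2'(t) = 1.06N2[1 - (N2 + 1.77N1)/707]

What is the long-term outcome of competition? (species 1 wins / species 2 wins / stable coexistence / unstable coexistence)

species 2 excludes species 1

Compare the nullcline intercepts: K1/α12 = 163/1.74 = 93.7 < K2 = 707; K2/α21 = 707/1.77 = 399 > K1 = 163.
Since the inequalities point opposite ways, species 2 can invade but species 1 cannot.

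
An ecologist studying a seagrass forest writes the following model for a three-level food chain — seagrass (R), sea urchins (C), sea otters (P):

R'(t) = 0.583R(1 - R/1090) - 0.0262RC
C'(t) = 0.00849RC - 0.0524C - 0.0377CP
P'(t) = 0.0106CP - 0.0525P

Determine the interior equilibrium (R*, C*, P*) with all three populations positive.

R* ≈ 847, C* ≈ 4.95, P* ≈ 189

From dP/dt = 0: 0.0106C* = 0.0525, so C* = 4.95.
From dR/dt = 0: 0.583(1 - R*/1090) = 0.0262·4.95, giving R* = 1090·(1 - 0.223) = 847.
From dC/dt = 0: 0.00849·847 - 0.0524 = 0.0377P*, so P* = 7.14/0.0377 = 189.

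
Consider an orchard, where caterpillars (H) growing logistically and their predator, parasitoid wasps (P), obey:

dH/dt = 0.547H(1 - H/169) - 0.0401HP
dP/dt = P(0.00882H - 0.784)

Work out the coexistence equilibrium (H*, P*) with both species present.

From dP/dt = 0 with P > 0: 0.00882H* = 0.784, so H* = 88.9.
Substitute into dH/dt = 0: 0.547(1 - 88.9/169) = 0.0401P*.
The bracket is 0.474, giving P* = 0.259/0.0401 = 6.47.

H* ≈ 88.9, P* ≈ 6.47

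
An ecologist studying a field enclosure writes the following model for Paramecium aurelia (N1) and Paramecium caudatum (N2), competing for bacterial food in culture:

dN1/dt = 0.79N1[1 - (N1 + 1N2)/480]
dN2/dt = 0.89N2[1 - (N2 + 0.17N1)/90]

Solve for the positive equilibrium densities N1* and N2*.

Setting both brackets to zero gives the nullclines N1 + 1N2 = 480 and 0.17N1 + N2 = 90.
Substituting N2 = 90 - 0.17N1 into the first: N1(1 - 1·0.17) = 480 - 1·90.
So N1* = 390/0.83 = 470, and then N2* = 90 - 0.17·470 = 10.1.

N1* ≈ 470, N2* ≈ 10.1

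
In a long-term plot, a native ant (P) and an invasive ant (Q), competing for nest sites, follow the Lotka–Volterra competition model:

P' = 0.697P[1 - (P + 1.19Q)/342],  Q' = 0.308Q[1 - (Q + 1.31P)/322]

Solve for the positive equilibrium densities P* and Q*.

P* ≈ 73.7, Q* ≈ 225

Setting both brackets to zero gives the nullclines P + 1.19Q = 342 and 1.31P + Q = 322.
Substituting Q = 322 - 1.31P into the first: P(1 - 1.19·1.31) = 342 - 1.19·322.
So P* = -41.2/-0.559 = 73.7, and then Q* = 322 - 1.31·73.7 = 225.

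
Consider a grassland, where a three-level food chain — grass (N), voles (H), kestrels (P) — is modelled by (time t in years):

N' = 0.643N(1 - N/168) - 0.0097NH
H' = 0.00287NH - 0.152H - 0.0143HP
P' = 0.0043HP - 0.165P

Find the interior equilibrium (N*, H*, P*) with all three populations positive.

N* ≈ 70.8, H* ≈ 38.4, P* ≈ 3.57

From dP/dt = 0: 0.0043H* = 0.165, so H* = 38.4.
From dN/dt = 0: 0.643(1 - N*/168) = 0.0097·38.4, giving N* = 168·(1 - 0.579) = 70.8.
From dH/dt = 0: 0.00287·70.8 - 0.152 = 0.0143P*, so P* = 0.0511/0.0143 = 3.57.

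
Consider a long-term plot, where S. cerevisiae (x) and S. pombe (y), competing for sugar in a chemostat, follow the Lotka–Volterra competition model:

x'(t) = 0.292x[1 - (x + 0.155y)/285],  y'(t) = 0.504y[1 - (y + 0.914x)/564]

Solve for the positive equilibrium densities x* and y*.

Setting both brackets to zero gives the nullclines x + 0.155y = 285 and 0.914x + y = 564.
Substituting y = 564 - 0.914x into the first: x(1 - 0.155·0.914) = 285 - 0.155·564.
So x* = 198/0.858 = 230, and then y* = 564 - 0.914·230 = 354.

x* ≈ 230, y* ≈ 354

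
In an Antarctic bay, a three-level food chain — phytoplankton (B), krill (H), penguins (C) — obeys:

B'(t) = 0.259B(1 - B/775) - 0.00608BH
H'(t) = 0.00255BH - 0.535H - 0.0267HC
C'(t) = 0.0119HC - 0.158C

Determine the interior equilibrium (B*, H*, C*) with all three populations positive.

From dC/dt = 0: 0.0119H* = 0.158, so H* = 13.3.
From dB/dt = 0: 0.259(1 - B*/775) = 0.00608·13.3, giving B* = 775·(1 - 0.312) = 533.
From dH/dt = 0: 0.00255·533 - 0.535 = 0.0267C*, so C* = 0.825/0.0267 = 30.9.

B* ≈ 533, H* ≈ 13.3, C* ≈ 30.9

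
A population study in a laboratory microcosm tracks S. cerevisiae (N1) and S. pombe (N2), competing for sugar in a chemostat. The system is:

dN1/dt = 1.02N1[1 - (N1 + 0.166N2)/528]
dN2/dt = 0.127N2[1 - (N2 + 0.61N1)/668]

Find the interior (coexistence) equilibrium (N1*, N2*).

N1* ≈ 464, N2* ≈ 385

Setting both brackets to zero gives the nullclines N1 + 0.166N2 = 528 and 0.61N1 + N2 = 668.
Substituting N2 = 668 - 0.61N1 into the first: N1(1 - 0.166·0.61) = 528 - 0.166·668.
So N1* = 417/0.899 = 464, and then N2* = 668 - 0.61·464 = 385.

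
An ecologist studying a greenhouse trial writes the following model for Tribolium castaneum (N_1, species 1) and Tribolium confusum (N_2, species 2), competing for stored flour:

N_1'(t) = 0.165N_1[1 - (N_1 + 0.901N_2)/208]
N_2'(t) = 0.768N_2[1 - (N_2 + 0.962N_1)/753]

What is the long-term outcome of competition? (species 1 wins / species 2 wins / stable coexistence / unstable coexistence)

species 2 excludes species 1

Compare the nullcline intercepts: K1/α12 = 208/0.901 = 231 < K2 = 753; K2/α21 = 753/0.962 = 783 > K1 = 208.
Since the inequalities point opposite ways, species 2 can invade but species 1 cannot.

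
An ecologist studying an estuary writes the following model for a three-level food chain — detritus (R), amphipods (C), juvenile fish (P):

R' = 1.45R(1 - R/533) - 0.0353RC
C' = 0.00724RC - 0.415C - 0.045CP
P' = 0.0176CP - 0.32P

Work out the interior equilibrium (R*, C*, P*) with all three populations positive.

R* ≈ 297, C* ≈ 18.2, P* ≈ 38.6

From dP/dt = 0: 0.0176C* = 0.32, so C* = 18.2.
From dR/dt = 0: 1.45(1 - R*/533) = 0.0353·18.2, giving R* = 533·(1 - 0.443) = 297.
From dC/dt = 0: 0.00724·297 - 0.415 = 0.045P*, so P* = 1.74/0.045 = 38.6.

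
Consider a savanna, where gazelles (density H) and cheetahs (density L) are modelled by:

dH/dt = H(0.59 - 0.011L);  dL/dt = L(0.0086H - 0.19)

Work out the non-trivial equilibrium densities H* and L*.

H* ≈ 22.1, L* ≈ 53.6

Set dL/dt = 0 with L > 0: 0.0086H - 0.19 = 0, so H* = 0.19/0.0086 = 22.1.
Set dH/dt = 0 with H > 0: 0.59 - 0.011L = 0, so L* = 0.59/0.011 = 53.6.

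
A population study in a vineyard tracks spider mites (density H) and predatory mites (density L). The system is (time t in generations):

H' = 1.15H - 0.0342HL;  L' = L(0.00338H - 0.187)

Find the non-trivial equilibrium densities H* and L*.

H* ≈ 55.3, L* ≈ 33.6

Set dL/dt = 0 with L > 0: 0.00338H - 0.187 = 0, so H* = 0.187/0.00338 = 55.3.
Set dH/dt = 0 with H > 0: 1.15 - 0.0342L = 0, so L* = 1.15/0.0342 = 33.6.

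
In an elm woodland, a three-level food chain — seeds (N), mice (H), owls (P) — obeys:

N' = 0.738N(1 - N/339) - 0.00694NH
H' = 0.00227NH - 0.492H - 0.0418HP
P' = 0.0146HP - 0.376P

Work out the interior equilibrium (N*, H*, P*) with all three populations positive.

From dP/dt = 0: 0.0146H* = 0.376, so H* = 25.8.
From dN/dt = 0: 0.738(1 - N*/339) = 0.00694·25.8, giving N* = 339·(1 - 0.242) = 257.
From dH/dt = 0: 0.00227·257 - 0.492 = 0.0418P*, so P* = 0.0912/0.0418 = 2.18.

N* ≈ 257, H* ≈ 25.8, P* ≈ 2.18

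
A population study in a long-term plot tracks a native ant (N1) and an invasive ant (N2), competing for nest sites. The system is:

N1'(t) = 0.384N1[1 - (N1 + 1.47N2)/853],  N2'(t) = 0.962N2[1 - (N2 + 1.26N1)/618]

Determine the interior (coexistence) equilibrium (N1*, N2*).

N1* ≈ 65.1, N2* ≈ 536

Setting both brackets to zero gives the nullclines N1 + 1.47N2 = 853 and 1.26N1 + N2 = 618.
Substituting N2 = 618 - 1.26N1 into the first: N1(1 - 1.47·1.26) = 853 - 1.47·618.
So N1* = -55.5/-0.852 = 65.1, and then N2* = 618 - 1.26·65.1 = 536.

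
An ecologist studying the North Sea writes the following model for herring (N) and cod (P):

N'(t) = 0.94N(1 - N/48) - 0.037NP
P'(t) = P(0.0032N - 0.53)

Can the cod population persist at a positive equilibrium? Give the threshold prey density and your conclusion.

The predator equation gives dP/dt > 0 only when N > 0.53/0.0032 = 166.
Without the predator, N → K = 48. Since 48 < 166, the predator cannot invade.

Threshold N = 166; K < 166, so no, the predator goes extinct.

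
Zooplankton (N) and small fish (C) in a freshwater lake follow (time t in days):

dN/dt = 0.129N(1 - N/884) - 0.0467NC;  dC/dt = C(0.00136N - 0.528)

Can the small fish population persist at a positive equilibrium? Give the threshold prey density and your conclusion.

The predator equation gives dC/dt > 0 only when N > 0.528/0.00136 = 388.
Without the predator, N → K = 884. Since 884 > 388, the predator can invade and persist.

Threshold N = 388; K > 388, so yes, the predator persists.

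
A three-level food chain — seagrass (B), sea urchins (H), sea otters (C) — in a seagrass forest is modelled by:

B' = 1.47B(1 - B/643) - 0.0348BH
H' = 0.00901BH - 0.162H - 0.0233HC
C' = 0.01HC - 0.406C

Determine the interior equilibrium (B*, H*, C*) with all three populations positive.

From dC/dt = 0: 0.01H* = 0.406, so H* = 40.6.
From dB/dt = 0: 1.47(1 - B*/643) = 0.0348·40.6, giving B* = 643·(1 - 0.961) = 25.
From dH/dt = 0: 0.00901·25 - 0.162 = 0.0233C*, so C* = 0.0631/0.0233 = 2.71.

B* ≈ 25, H* ≈ 40.6, C* ≈ 2.71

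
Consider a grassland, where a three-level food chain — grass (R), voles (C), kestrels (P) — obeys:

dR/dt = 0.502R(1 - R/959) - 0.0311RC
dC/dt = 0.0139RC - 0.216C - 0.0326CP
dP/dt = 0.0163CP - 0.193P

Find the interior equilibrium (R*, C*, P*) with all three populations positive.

R* ≈ 256, C* ≈ 11.8, P* ≈ 102

From dP/dt = 0: 0.0163C* = 0.193, so C* = 11.8.
From dR/dt = 0: 0.502(1 - R*/959) = 0.0311·11.8, giving R* = 959·(1 - 0.734) = 256.
From dC/dt = 0: 0.0139·256 - 0.216 = 0.0326P*, so P* = 3.34/0.0326 = 102.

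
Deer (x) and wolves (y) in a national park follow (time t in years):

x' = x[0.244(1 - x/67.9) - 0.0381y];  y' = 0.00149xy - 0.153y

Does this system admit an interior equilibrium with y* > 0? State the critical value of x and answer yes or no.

Threshold x = 103; K < 103, so no, the predator goes extinct.

The predator equation gives dy/dt > 0 only when x > 0.153/0.00149 = 103.
Without the predator, x → K = 67.9. Since 67.9 < 103, the predator cannot invade.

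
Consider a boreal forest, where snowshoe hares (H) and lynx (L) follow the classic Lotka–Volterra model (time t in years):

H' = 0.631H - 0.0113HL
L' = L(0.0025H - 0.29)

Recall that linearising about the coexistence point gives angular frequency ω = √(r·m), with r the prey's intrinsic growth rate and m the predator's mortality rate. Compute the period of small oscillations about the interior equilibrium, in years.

T ≈ 14.7 years

Here r = 0.631 and m = 0.29, so r·m = 0.183.
ω = √0.183 = 0.428 per year, hence T = 2π/ω ≈ 14.7 years.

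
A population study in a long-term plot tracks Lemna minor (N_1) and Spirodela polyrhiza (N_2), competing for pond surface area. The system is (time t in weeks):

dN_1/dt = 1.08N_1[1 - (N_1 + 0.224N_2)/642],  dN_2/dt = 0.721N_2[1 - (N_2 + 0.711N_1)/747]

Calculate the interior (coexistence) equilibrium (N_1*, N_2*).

N_1* ≈ 565, N_2* ≈ 346

Setting both brackets to zero gives the nullclines N_1 + 0.224N_2 = 642 and 0.711N_1 + N_2 = 747.
Substituting N_2 = 747 - 0.711N_1 into the first: N_1(1 - 0.224·0.711) = 642 - 0.224·747.
So N_1* = 475/0.841 = 565, and then N_2* = 747 - 0.711·565 = 346.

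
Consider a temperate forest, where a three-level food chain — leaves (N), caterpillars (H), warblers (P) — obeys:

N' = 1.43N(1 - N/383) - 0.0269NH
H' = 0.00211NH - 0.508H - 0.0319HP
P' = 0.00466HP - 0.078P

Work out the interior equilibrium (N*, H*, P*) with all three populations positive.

From dP/dt = 0: 0.00466H* = 0.078, so H* = 16.7.
From dN/dt = 0: 1.43(1 - N*/383) = 0.0269·16.7, giving N* = 383·(1 - 0.315) = 262.
From dH/dt = 0: 0.00211·262 - 0.508 = 0.0319P*, so P* = 0.0457/0.0319 = 1.43.

N* ≈ 262, H* ≈ 16.7, P* ≈ 1.43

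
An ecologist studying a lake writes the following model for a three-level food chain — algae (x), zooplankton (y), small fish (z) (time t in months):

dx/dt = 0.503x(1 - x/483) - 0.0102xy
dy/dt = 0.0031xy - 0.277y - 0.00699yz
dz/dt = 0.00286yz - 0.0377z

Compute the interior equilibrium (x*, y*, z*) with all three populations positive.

x* ≈ 354, y* ≈ 13.2, z* ≈ 117

From dz/dt = 0: 0.00286y* = 0.0377, so y* = 13.2.
From dx/dt = 0: 0.503(1 - x*/483) = 0.0102·13.2, giving x* = 483·(1 - 0.267) = 354.
From dy/dt = 0: 0.0031·354 - 0.277 = 0.00699z*, so z* = 0.82/0.00699 = 117.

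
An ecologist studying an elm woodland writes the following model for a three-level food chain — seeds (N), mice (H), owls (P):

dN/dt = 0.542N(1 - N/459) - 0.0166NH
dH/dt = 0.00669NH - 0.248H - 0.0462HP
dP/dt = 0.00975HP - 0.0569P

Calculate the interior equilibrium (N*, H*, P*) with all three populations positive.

From dP/dt = 0: 0.00975H* = 0.0569, so H* = 5.84.
From dN/dt = 0: 0.542(1 - N*/459) = 0.0166·5.84, giving N* = 459·(1 - 0.179) = 377.
From dH/dt = 0: 0.00669·377 - 0.248 = 0.0462P*, so P* = 2.27/0.0462 = 49.2.

N* ≈ 377, H* ≈ 5.84, P* ≈ 49.2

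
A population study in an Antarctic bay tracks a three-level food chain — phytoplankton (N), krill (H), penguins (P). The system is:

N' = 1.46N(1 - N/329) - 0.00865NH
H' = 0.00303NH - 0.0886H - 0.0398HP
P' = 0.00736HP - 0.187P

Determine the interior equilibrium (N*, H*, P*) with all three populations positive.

From dP/dt = 0: 0.00736H* = 0.187, so H* = 25.4.
From dN/dt = 0: 1.46(1 - N*/329) = 0.00865·25.4, giving N* = 329·(1 - 0.151) = 279.
From dH/dt = 0: 0.00303·279 - 0.0886 = 0.0398P*, so P* = 0.758/0.0398 = 19.1.

N* ≈ 279, H* ≈ 25.4, P* ≈ 19.1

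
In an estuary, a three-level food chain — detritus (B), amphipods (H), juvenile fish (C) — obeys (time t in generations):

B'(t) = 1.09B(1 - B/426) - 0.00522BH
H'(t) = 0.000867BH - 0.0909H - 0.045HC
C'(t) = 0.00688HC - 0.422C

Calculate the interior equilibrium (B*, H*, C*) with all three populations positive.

From dC/dt = 0: 0.00688H* = 0.422, so H* = 61.3.
From dB/dt = 0: 1.09(1 - B*/426) = 0.00522·61.3, giving B* = 426·(1 - 0.294) = 301.
From dH/dt = 0: 0.000867·301 - 0.0909 = 0.045C*, so C* = 0.17/0.045 = 3.78.

B* ≈ 301, H* ≈ 61.3, C* ≈ 3.78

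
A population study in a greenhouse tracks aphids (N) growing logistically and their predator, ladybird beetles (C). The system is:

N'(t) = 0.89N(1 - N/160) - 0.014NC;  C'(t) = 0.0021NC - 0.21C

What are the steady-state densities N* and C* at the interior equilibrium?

N* ≈ 100, C* ≈ 23.8

From dC/dt = 0 with C > 0: 0.0021N* = 0.21, so N* = 100.
Substitute into dN/dt = 0: 0.89(1 - 100/160) = 0.014C*.
The bracket is 0.375, giving C* = 0.334/0.014 = 23.8.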